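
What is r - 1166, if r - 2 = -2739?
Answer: -3903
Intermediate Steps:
r = -2737 (r = 2 - 2739 = -2737)
r - 1166 = -2737 - 1166 = -3903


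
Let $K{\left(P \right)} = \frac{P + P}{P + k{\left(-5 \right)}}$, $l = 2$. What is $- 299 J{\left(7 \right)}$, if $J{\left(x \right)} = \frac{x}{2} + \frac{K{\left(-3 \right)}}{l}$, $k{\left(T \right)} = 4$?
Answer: $- \frac{299}{2} \approx -149.5$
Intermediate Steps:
$K{\left(P \right)} = \frac{2 P}{4 + P}$ ($K{\left(P \right)} = \frac{P + P}{P + 4} = \frac{2 P}{4 + P}$)
$J{\left(x \right)} = -3 + \frac{x}{2}$ ($J{\left(x \right)} = \frac{x}{2} + \frac{2 \left(-3\right) \frac{1}{4 - 3}}{2} = x \frac{1}{2} + 2 \left(-3\right) 1^{-1} \cdot \frac{1}{2} = \frac{x}{2} + 2 \left(-3\right) 1 \cdot \frac{1}{2} = \frac{x}{2} - 3 = -3 + \frac{x}{2}$)
$- 299 J{\left(7 \right)} = - 299 \left(-3 + \frac{1}{2} \cdot 7\right) = - 299 \left(-3 + \frac{7}{2}\right) = \left(-299\right) \frac{1}{2} = - \frac{299}{2}$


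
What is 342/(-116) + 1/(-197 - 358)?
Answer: -94963/32190 ≈ -2.9501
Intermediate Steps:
342/(-116) + 1/(-197 - 358) = 342*(-1/116) + 1/(-555) = -171/58 - 1/555 = -94963/32190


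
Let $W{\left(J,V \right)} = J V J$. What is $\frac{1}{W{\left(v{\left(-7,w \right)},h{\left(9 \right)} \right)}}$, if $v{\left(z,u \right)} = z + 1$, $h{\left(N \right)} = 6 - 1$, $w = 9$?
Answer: $\frac{1}{180} \approx 0.0055556$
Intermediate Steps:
$h{\left(N \right)} = 5$
$v{\left(z,u \right)} = 1 + z$
$W{\left(J,V \right)} = V J^{2}$
$\frac{1}{W{\left(v{\left(-7,w \right)},h{\left(9 \right)} \right)}} = \frac{1}{5 \left(1 - 7\right)^{2}} = \frac{1}{5 \left(-6\right)^{2}} = \frac{1}{5 \cdot 36} = \frac{1}{180}$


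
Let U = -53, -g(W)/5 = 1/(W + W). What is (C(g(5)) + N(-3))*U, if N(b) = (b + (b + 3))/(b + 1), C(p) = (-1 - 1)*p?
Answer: -265/2 ≈ -132.50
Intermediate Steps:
g(W) = -5/(2*W) (g(W) = -5/(W + W) = -5*1/(2*W) = -5/(2*W))
C(p) = -2*p
N(b) = (3 + 2*b)/(1 + b) (N(b) = (b + (3 + b))/(1 + b) = (3 + 2*b)/(1 + b))
(C(g(5)) + N(-3))*U = (-(-5)/5 + (3 + 2*(-3))/(1 - 3))*(-53) = (-(-5)/5 + (3 - 6)/(-2))*(-53) = (-2*(-½) - ½*(-3))*(-53) = (1 + 3/2)*(-53) = (5/2)*(-53) = -265/2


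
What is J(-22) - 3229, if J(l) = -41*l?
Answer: -2327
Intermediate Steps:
J(-22) - 3229 = -41*(-22) - 3229 = 902 - 3229 = -2327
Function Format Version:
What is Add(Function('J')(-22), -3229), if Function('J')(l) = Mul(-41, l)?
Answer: -2327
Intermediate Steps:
Add(Function('J')(-22), -3229) = Add(Mul(-41, -22), -3229) = Add(902, -3229) = -2327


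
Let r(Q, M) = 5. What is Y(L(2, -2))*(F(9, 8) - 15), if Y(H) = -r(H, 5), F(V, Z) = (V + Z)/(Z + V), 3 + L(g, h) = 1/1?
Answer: 70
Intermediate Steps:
L(g, h) = -2 (L(g, h) = -3 + 1/1 = -3 + 1 = -2)
F(V, Z) = 1 (F(V, Z) = (V + Z)/(V + Z) = 1)
Y(H) = -5 (Y(H) = -1*5 = -5)
Y(L(2, -2))*(F(9, 8) - 15) = -5*(1 - 15) = -5*(-14) = 70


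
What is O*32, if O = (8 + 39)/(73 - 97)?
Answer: -188/3 ≈ -62.667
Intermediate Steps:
O = -47/24 (O = 47/(-24) = 47*(-1/24) = -47/24 ≈ -1.9583)
O*32 = -47/24*32 = -188/3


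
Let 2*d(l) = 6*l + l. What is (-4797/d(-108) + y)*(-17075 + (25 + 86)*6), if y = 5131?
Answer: -3544918315/42 ≈ -8.4403e+7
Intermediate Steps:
d(l) = 7*l/2 (d(l) = (6*l + l)/2 = (7*l)/2 = 7*l/2)
(-4797/d(-108) + y)*(-17075 + (25 + 86)*6) = (-4797/((7/2)*(-108)) + 5131)*(-17075 + (25 + 86)*6) = (-4797/(-378) + 5131)*(-17075 + 111*6) = (-4797*(-1/378) + 5131)*(-17075 + 666) = (533/42 + 5131)*(-16409) = (216035/42)*(-16409) = -3544918315/42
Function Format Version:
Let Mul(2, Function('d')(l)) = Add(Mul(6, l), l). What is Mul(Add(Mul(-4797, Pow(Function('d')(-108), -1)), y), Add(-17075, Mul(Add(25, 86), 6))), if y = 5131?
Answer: Rational(-3544918315, 42) ≈ -8.4403e+7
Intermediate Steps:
Function('d')(l) = Mul(Rational(7, 2), l) (Function('d')(l) = Mul(Rational(1, 2), Add(Mul(6, l), l)) = Mul(Rational(1, 2), Mul(7, l)) = Mul(Rational(7, 2), l))
Mul(Add(Mul(-4797, Pow(Function('d')(-108), -1)), y), Add(-17075, Mul(Add(25, 86), 6))) = Mul(Add(Mul(-4797, Pow(Mul(Rational(7, 2), -108), -1)), 5131), Add(-17075, Mul(Add(25, 86), 6))) = Mul(Add(Mul(-4797, Pow(-378, -1)), 5131), Add(-17075, Mul(111, 6))) = Mul(Add(Mul(-4797, Rational(-1, 378)), 5131), Add(-17075, 666)) = Mul(Add(Rational(533, 42), 5131), -16409) = Mul(Rational(216035, 42), -16409) = Rational(-3544918315, 42)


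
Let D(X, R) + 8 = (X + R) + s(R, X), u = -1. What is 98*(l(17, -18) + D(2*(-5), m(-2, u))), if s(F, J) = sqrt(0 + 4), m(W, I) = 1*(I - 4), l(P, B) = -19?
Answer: -3920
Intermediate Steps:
m(W, I) = -4 + I (m(W, I) = 1*(-4 + I) = -4 + I)
s(F, J) = 2 (s(F, J) = sqrt(4) = 2)
D(X, R) = -6 + R + X (D(X, R) = -8 + ((X + R) + 2) = -8 + ((R + X) + 2) = -8 + (2 + R + X) = -6 + R + X)
98*(l(17, -18) + D(2*(-5), m(-2, u))) = 98*(-19 + (-6 + (-4 - 1) + 2*(-5))) = 98*(-19 + (-6 - 5 - 10)) = 98*(-19 - 21) = 98*(-40) = -3920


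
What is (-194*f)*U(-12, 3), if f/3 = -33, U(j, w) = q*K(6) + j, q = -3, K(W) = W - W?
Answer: -230472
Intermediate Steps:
K(W) = 0
U(j, w) = j (U(j, w) = -3*0 + j = 0 + j = j)
f = -99 (f = 3*(-33) = -99)
(-194*f)*U(-12, 3) = -194*(-99)*(-12) = 19206*(-12) = -230472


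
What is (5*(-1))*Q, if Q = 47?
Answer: -235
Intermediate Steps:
(5*(-1))*Q = (5*(-1))*47 = -5*47 = -235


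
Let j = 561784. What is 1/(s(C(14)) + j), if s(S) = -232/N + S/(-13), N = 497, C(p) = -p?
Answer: 6461/3629690366 ≈ 1.7800e-6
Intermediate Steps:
s(S) = -232/497 - S/13 (s(S) = -232/497 + S/(-13) = -232*1/497 + S*(-1/13) = -232/497 - S/13)
1/(s(C(14)) + j) = 1/((-232/497 - (-1)*14/13) + 561784) = 1/((-232/497 - 1/13*(-14)) + 561784) = 1/((-232/497 + 14/13) + 561784) = 1/(3942/6461 + 561784) = 1/(3629690366/6461) = 6461/3629690366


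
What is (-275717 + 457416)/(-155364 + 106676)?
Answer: -181699/48688 ≈ -3.7319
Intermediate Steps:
(-275717 + 457416)/(-155364 + 106676) = 181699/(-48688) = 181699*(-1/48688) = -181699/48688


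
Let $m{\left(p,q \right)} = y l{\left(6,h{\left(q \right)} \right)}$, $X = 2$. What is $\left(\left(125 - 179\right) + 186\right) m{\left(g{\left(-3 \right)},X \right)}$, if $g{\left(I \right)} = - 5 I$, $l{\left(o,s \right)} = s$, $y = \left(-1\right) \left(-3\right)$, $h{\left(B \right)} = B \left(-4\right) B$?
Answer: $-6336$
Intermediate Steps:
$h{\left(B \right)} = - 4 B^{2}$ ($h{\left(B \right)} = - 4 B B = - 4 B^{2}$)
$y = 3$
$m{\left(p,q \right)} = - 12 q^{2}$ ($m{\left(p,q \right)} = 3 \left(- 4 q^{2}\right) = - 12 q^{2}$)
$\left(\left(125 - 179\right) + 186\right) m{\left(g{\left(-3 \right)},X \right)} = \left(\left(125 - 179\right) + 186\right) \left(- 12 \cdot 2^{2}\right) = \left(-54 + 186\right) \left(\left(-12\right) 4\right) = 132 \left(-48\right) = -6336$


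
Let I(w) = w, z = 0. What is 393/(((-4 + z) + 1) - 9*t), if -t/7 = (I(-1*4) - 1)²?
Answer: ¼ ≈ 0.25000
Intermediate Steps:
t = -175 (t = -7*(-1*4 - 1)² = -7*(-4 - 1)² = -7*(-5)² = -7*25 = -175)
393/(((-4 + z) + 1) - 9*t) = 393/(((-4 + 0) + 1) - 9*(-175)) = 393/((-4 + 1) + 1575) = 393/(-3 + 1575) = 393/1572 = 393*(1/1572) = ¼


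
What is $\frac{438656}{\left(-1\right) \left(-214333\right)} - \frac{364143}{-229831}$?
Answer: $\frac{25552086965}{7037195389} \approx 3.631$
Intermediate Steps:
$\frac{438656}{\left(-1\right) \left(-214333\right)} - \frac{364143}{-229831} = \frac{438656}{214333} - - \frac{364143}{229831} = 438656 \cdot \frac{1}{214333} + \frac{364143}{229831} = \frac{438656}{214333} + \frac{364143}{229831} = \frac{25552086965}{7037195389}$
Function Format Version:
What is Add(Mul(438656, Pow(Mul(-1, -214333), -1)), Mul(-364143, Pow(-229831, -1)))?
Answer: Rational(25552086965, 7037195389) ≈ 3.6310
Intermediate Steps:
Add(Mul(438656, Pow(Mul(-1, -214333), -1)), Mul(-364143, Pow(-229831, -1))) = Add(Mul(438656, Pow(214333, -1)), Mul(-364143, Rational(-1, 229831))) = Add(Mul(438656, Rational(1, 214333)), Rational(364143, 229831)) = Add(Rational(438656, 214333), Rational(364143, 229831)) = Rational(25552086965, 7037195389)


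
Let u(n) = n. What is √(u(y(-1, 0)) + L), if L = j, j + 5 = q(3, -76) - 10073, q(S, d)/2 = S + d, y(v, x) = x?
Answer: 12*I*√71 ≈ 101.11*I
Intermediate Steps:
q(S, d) = 2*S + 2*d (q(S, d) = 2*(S + d) = 2*S + 2*d)
j = -10224 (j = -5 + ((2*3 + 2*(-76)) - 10073) = -5 + ((6 - 152) - 10073) = -5 + (-146 - 10073) = -5 - 10219 = -10224)
L = -10224
√(u(y(-1, 0)) + L) = √(0 - 10224) = √(-10224) = 12*I*√71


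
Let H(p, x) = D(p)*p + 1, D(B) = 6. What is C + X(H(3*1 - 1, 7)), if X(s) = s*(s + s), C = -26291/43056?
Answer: 14526637/43056 ≈ 337.39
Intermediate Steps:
H(p, x) = 1 + 6*p (H(p, x) = 6*p + 1 = 1 + 6*p)
C = -26291/43056 (C = -26291*1/43056 = -26291/43056 ≈ -0.61062)
X(s) = 2*s² (X(s) = s*(2*s) = 2*s²)
C + X(H(3*1 - 1, 7)) = -26291/43056 + 2*(1 + 6*(3*1 - 1))² = -26291/43056 + 2*(1 + 6*(3 - 1))² = -26291/43056 + 2*(1 + 6*2)² = -26291/43056 + 2*(1 + 12)² = -26291/43056 + 2*13² = -26291/43056 + 2*169 = -26291/43056 + 338 = 14526637/43056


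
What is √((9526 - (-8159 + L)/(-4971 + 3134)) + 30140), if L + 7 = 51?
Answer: √133840746699/1837 ≈ 199.15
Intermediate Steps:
L = 44 (L = -7 + 51 = 44)
√((9526 - (-8159 + L)/(-4971 + 3134)) + 30140) = √((9526 - (-8159 + 44)/(-4971 + 3134)) + 30140) = √((9526 - (-8115)/(-1837)) + 30140) = √((9526 - (-8115)*(-1)/1837) + 30140) = √((9526 - 1*8115/1837) + 30140) = √((9526 - 8115/1837) + 30140) = √(17491147/1837 + 30140) = √(72858327/1837) = √133840746699/1837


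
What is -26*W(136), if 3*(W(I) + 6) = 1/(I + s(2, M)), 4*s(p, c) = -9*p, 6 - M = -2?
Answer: 123032/789 ≈ 155.93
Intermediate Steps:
M = 8 (M = 6 - 1*(-2) = 6 + 2 = 8)
s(p, c) = -9*p/4 (s(p, c) = (-9*p)/4 = -9*p/4)
W(I) = -6 + 1/(3*(-9/2 + I)) (W(I) = -6 + 1/(3*(I - 9/4*2)) = -6 + 1/(3*(I - 9/2)) = -6 + 1/(3*(-9/2 + I)))
-26*W(136) = -104*(41 - 9*136)/(3*(-9 + 2*136)) = -104*(41 - 1224)/(3*(-9 + 272)) = -104*(-1183)/(3*263) = -26*(-4732/789) = 123032/789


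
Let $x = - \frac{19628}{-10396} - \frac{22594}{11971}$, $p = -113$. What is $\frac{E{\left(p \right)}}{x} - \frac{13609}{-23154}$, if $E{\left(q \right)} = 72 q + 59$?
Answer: $- \frac{5818523623745063}{460556214} \approx -1.2634 \cdot 10^{7}$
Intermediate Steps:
$E{\left(q \right)} = 59 + 72 q$
$x = \frac{19891}{31112629}$ ($x = \left(-19628\right) \left(- \frac{1}{10396}\right) - \frac{22594}{11971} = \frac{4907}{2599} - \frac{22594}{11971} = \frac{19891}{31112629} \approx 0.00063932$)
$\frac{E{\left(p \right)}}{x} - \frac{13609}{-23154} = \frac{59 + 72 \left(-113\right)}{\frac{19891}{31112629}} - \frac{13609}{-23154} = \left(59 - 8136\right) \frac{31112629}{19891} - - \frac{13609}{23154} = \left(-8077\right) \frac{31112629}{19891} + \frac{13609}{23154} = - \frac{251296704433}{19891} + \frac{13609}{23154} = - \frac{5818523623745063}{460556214}$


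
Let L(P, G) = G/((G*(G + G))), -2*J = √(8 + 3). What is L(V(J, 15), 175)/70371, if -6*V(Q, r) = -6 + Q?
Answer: 1/24629850 ≈ 4.0601e-8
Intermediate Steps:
J = -√11/2 (J = -√(8 + 3)/2 = -√11/2 ≈ -1.6583)
V(Q, r) = 1 - Q/6 (V(Q, r) = -(-6 + Q)/6 = 1 - Q/6)
L(P, G) = 1/(2*G) (L(P, G) = G/((G*(2*G))) = G/((2*G²)) = G*(1/(2*G²)) = 1/(2*G))
L(V(J, 15), 175)/70371 = ((½)/175)/70371 = ((½)*(1/175))*(1/70371) = (1/350)*(1/70371) = 1/24629850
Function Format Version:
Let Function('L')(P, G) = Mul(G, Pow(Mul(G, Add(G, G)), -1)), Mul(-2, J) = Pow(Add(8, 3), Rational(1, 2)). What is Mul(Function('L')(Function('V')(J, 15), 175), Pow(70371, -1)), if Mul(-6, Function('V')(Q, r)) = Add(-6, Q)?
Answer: Rational(1, 24629850) ≈ 4.0601e-8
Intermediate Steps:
J = Mul(Rational(-1, 2), Pow(11, Rational(1, 2))) (J = Mul(Rational(-1, 2), Pow(Add(8, 3), Rational(1, 2))) = Mul(Rational(-1, 2), Pow(11, Rational(1, 2))) ≈ -1.6583)
Function('V')(Q, r) = Add(1, Mul(Rational(-1, 6), Q)) (Function('V')(Q, r) = Mul(Rational(-1, 6), Add(-6, Q)) = Add(1, Mul(Rational(-1, 6), Q)))
Function('L')(P, G) = Mul(Rational(1, 2), Pow(G, -1)) (Function('L')(P, G) = Mul(G, Pow(Mul(G, Mul(2, G)), -1)) = Mul(G, Pow(Mul(2, Pow(G, 2)), -1)) = Mul(G, Mul(Rational(1, 2), Pow(G, -2))) = Mul(Rational(1, 2), Pow(G, -1)))
Mul(Function('L')(Function('V')(J, 15), 175), Pow(70371, -1)) = Mul(Mul(Rational(1, 2), Pow(175, -1)), Pow(70371, -1)) = Mul(Mul(Rational(1, 2), Rational(1, 175)), Rational(1, 70371)) = Mul(Rational(1, 350), Rational(1, 70371)) = Rational(1, 24629850)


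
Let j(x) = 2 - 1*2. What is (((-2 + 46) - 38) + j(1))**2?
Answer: 36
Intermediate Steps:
j(x) = 0 (j(x) = 2 - 2 = 0)
(((-2 + 46) - 38) + j(1))**2 = (((-2 + 46) - 38) + 0)**2 = ((44 - 38) + 0)**2 = (6 + 0)**2 = 6**2 = 36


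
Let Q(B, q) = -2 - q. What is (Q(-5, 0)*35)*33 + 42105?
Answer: 39795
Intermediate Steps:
(Q(-5, 0)*35)*33 + 42105 = ((-2 - 1*0)*35)*33 + 42105 = ((-2 + 0)*35)*33 + 42105 = -2*35*33 + 42105 = -70*33 + 42105 = -2310 + 42105 = 39795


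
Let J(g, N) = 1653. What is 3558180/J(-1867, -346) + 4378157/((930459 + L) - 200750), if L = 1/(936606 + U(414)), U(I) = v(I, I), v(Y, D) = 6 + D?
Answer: 116176635984110326/53821389184955 ≈ 2158.6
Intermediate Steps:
U(I) = 6 + I
L = 1/937026 (L = 1/(936606 + (6 + 414)) = 1/(936606 + 420) = 1/937026 ≈ 1.0672e-6)
3558180/J(-1867, -346) + 4378157/((930459 + L) - 200750) = 3558180/1653 + 4378157/((930459 + 1/937026) - 200750) = 3558180*(1/1653) + 4378157/(871864274935/937026 - 200750) = 1186060/551 + 4378157/(683756305435/937026) = 1186060/551 + 4378157*(937026/683756305435) = 1186060/551 + 586063848726/97679472205 = 116176635984110326/53821389184955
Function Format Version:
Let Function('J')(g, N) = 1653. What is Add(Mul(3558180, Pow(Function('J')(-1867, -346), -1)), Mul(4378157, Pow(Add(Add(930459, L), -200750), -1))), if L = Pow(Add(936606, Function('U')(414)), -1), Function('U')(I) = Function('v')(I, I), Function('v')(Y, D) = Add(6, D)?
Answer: Rational(116176635984110326, 53821389184955) ≈ 2158.6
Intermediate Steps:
Function('U')(I) = Add(6, I)
L = Rational(1, 937026) (L = Pow(Add(936606, Add(6, 414)), -1) = Pow(Add(936606, 420), -1) = Pow(937026, -1) = Rational(1, 937026) ≈ 1.0672e-6)
Add(Mul(3558180, Pow(Function('J')(-1867, -346), -1)), Mul(4378157, Pow(Add(Add(930459, L), -200750), -1))) = Add(Mul(3558180, Pow(1653, -1)), Mul(4378157, Pow(Add(Add(930459, Rational(1, 937026)), -200750), -1))) = Add(Mul(3558180, Rational(1, 1653)), Mul(4378157, Pow(Add(Rational(871864274935, 937026), -200750), -1))) = Add(Rational(1186060, 551), Mul(4378157, Pow(Rational(683756305435, 937026), -1))) = Add(Rational(1186060, 551), Mul(4378157, Rational(937026, 683756305435))) = Add(Rational(1186060, 551), Rational(586063848726, 97679472205)) = Rational(116176635984110326, 53821389184955)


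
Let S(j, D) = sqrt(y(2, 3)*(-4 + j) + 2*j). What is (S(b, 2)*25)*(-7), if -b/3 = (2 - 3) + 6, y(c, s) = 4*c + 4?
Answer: -175*I*sqrt(258) ≈ -2810.9*I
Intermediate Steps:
y(c, s) = 4 + 4*c
b = -15 (b = -3*((2 - 3) + 6) = -3*(-1 + 6) = -3*5 = -15)
S(j, D) = sqrt(-48 + 14*j) (S(j, D) = sqrt((4 + 4*2)*(-4 + j) + 2*j) = sqrt((4 + 8)*(-4 + j) + 2*j) = sqrt(12*(-4 + j) + 2*j) = sqrt((-48 + 12*j) + 2*j) = sqrt(-48 + 14*j))
(S(b, 2)*25)*(-7) = (sqrt(-48 + 14*(-15))*25)*(-7) = (sqrt(-48 - 210)*25)*(-7) = (sqrt(-258)*25)*(-7) = ((I*sqrt(258))*25)*(-7) = (25*I*sqrt(258))*(-7) = -175*I*sqrt(258)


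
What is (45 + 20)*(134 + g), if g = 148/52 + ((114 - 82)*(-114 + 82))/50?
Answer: 37819/5 ≈ 7563.8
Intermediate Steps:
g = -5731/325 (g = 148*(1/52) + (32*(-32))*(1/50) = 37/13 - 1024*1/50 = 37/13 - 512/25 = -5731/325 ≈ -17.634)
(45 + 20)*(134 + g) = (45 + 20)*(134 - 5731/325) = 65*(37819/325) = 37819/5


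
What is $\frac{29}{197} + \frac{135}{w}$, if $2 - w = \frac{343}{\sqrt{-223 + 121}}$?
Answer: $\frac{8849033}{23257229} - \frac{46305 i \sqrt{102}}{118057} \approx 0.38049 - 3.9613 i$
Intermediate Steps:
$w = 2 + \frac{343 i \sqrt{102}}{102}$ ($w = 2 - \frac{343}{\sqrt{-223 + 121}} = 2 - \frac{343}{\sqrt{-102}} = 2 - \frac{343}{i \sqrt{102}} = 2 - 343 \left(- \frac{i \sqrt{102}}{102}\right) = 2 - - \frac{343 i \sqrt{102}}{102} = 2 + \frac{343 i \sqrt{102}}{102} \approx 2.0 + 33.962 i$)
$\frac{29}{197} + \frac{135}{w} = \frac{29}{197} + \frac{135}{2 + \frac{343 i \sqrt{102}}{102}}$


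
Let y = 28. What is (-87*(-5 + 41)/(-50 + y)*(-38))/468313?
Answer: -59508/5151443 ≈ -0.011552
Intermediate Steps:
(-87*(-5 + 41)/(-50 + y)*(-38))/468313 = (-87*(-5 + 41)/(-50 + 28)*(-38))/468313 = (-3132/(-22)*(-38))*(1/468313) = (-3132*(-1)/22*(-38))*(1/468313) = (-87*(-18/11)*(-38))*(1/468313) = ((1566/11)*(-38))*(1/468313) = -59508/11*1/468313 = -59508/5151443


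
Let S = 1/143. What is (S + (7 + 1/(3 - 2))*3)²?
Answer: 11785489/20449 ≈ 576.34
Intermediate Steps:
S = 1/143 ≈ 0.0069930
(S + (7 + 1/(3 - 2))*3)² = (1/143 + (7 + 1/(3 - 2))*3)² = (1/143 + (7 + 1/1)*3)² = (1/143 + (7 + 1)*3)² = (1/143 + 8*3)² = (1/143 + 24)² = (3433/143)² = 11785489/20449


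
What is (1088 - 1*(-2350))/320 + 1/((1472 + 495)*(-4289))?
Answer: 14502279737/1349834080 ≈ 10.744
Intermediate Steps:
(1088 - 1*(-2350))/320 + 1/((1472 + 495)*(-4289)) = (1088 + 2350)*(1/320) - 1/4289/1967 = 3438*(1/320) + (1/1967)*(-1/4289) = 1719/160 - 1/8436463 = 14502279737/1349834080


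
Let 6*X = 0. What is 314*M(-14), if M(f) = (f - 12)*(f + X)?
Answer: 114296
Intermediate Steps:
X = 0 (X = (⅙)*0 = 0)
M(f) = f*(-12 + f) (M(f) = (f - 12)*(f + 0) = (-12 + f)*f = f*(-12 + f))
314*M(-14) = 314*(-14*(-12 - 14)) = 314*(-14*(-26)) = 314*364 = 114296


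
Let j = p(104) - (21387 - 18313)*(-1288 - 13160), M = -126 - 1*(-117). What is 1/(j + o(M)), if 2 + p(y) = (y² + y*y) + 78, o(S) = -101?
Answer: 1/44434759 ≈ 2.2505e-8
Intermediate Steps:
M = -9 (M = -126 + 117 = -9)
p(y) = 76 + 2*y² (p(y) = -2 + ((y² + y*y) + 78) = -2 + ((y² + y²) + 78) = -2 + (2*y² + 78) = -2 + (78 + 2*y²) = 76 + 2*y²)
j = 44434860 (j = (76 + 2*104²) - (21387 - 18313)*(-1288 - 13160) = (76 + 2*10816) - 3074*(-14448) = (76 + 21632) - 1*(-44413152) = 21708 + 44413152 = 44434860)
1/(j + o(M)) = 1/(44434860 - 101) = 1/44434759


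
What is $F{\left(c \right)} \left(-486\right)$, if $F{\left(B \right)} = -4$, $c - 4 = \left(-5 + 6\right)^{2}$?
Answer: $1944$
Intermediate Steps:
$c = 5$ ($c = 4 + \left(-5 + 6\right)^{2} = 4 + 1^{2} = 4 + 1 = 5$)
$F{\left(c \right)} \left(-486\right) = \left(-4\right) \left(-486\right) = 1944$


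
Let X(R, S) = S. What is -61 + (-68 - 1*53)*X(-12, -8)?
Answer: 907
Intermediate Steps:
-61 + (-68 - 1*53)*X(-12, -8) = -61 + (-68 - 1*53)*(-8) = -61 + (-68 - 53)*(-8) = -61 - 121*(-8) = -61 + 968 = 907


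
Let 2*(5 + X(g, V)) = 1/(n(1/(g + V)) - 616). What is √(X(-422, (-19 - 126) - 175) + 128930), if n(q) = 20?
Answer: √45796222502/596 ≈ 359.06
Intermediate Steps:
X(g, V) = -5961/1192 (X(g, V) = -5 + 1/(2*(20 - 616)) = -5 + (½)/(-596) = -5 + (½)*(-1/596) = -5 - 1/1192 = -5961/1192)
√(X(-422, (-19 - 126) - 175) + 128930) = √(-5961/1192 + 128930) = √(153678599/1192) = √45796222502/596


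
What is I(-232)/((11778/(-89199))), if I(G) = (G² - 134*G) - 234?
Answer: -1258865487/1963 ≈ -6.4130e+5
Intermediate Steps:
I(G) = -234 + G² - 134*G
I(-232)/((11778/(-89199))) = (-234 + (-232)² - 134*(-232))/((11778/(-89199))) = (-234 + 53824 + 31088)/((11778*(-1/89199))) = 84678/(-3926/29733) = 84678*(-29733/3926) = -1258865487/1963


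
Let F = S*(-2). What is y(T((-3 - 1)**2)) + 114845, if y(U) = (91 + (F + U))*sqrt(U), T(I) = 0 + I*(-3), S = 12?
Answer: 114845 + 76*I*sqrt(3) ≈ 1.1485e+5 + 131.64*I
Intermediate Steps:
F = -24 (F = 12*(-2) = -24)
T(I) = -3*I (T(I) = 0 - 3*I = -3*I)
y(U) = sqrt(U)*(67 + U) (y(U) = (91 + (-24 + U))*sqrt(U) = (67 + U)*sqrt(U) = sqrt(U)*(67 + U))
y(T((-3 - 1)**2)) + 114845 = sqrt(-3*(-3 - 1)**2)*(67 - 3*(-3 - 1)**2) + 114845 = sqrt(-3*(-4)**2)*(67 - 3*(-4)**2) + 114845 = sqrt(-3*16)*(67 - 3*16) + 114845 = sqrt(-48)*(67 - 48) + 114845 = (4*I*sqrt(3))*19 + 114845 = 76*I*sqrt(3) + 114845 = 114845 + 76*I*sqrt(3)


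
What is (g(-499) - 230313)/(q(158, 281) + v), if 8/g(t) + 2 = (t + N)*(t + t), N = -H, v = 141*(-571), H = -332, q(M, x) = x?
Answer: 2399055364/835715795 ≈ 2.8707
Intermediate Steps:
v = -80511
N = 332 (N = -1*(-332) = 332)
g(t) = 8/(-2 + 2*t*(332 + t)) (g(t) = 8/(-2 + (t + 332)*(t + t)) = 8/(-2 + (332 + t)*(2*t)) = 8/(-2 + 2*t*(332 + t)))
(g(-499) - 230313)/(q(158, 281) + v) = (4/(-1 + (-499)**2 + 332*(-499)) - 230313)/(281 - 80511) = (4/(-1 + 249001 - 165668) - 230313)/(-80230) = (4/83332 - 230313)*(-1/80230) = (4*(1/83332) - 230313)*(-1/80230) = (1/20833 - 230313)*(-1/80230) = -4798110728/20833*(-1/80230) = 2399055364/835715795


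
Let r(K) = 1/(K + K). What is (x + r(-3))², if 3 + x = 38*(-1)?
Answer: 61009/36 ≈ 1694.7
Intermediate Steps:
r(K) = 1/(2*K)
x = -41 (x = -3 + 38*(-1) = -3 - 38 = -41)
(x + r(-3))² = (-41 + (½)/(-3))² = (-41 + (½)*(-⅓))² = (-41 - ⅙)² = (-247/6)² = 61009/36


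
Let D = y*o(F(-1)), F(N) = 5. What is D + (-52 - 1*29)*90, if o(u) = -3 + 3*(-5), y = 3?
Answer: -7344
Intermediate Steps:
o(u) = -18 (o(u) = -3 - 15 = -18)
D = -54 (D = 3*(-18) = -54)
D + (-52 - 1*29)*90 = -54 + (-52 - 1*29)*90 = -54 + (-52 - 29)*90 = -54 - 81*90 = -54 - 7290 = -7344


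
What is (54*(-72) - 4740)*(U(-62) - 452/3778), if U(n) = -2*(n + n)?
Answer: -4040026488/1889 ≈ -2.1387e+6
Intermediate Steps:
U(n) = -4*n
(54*(-72) - 4740)*(U(-62) - 452/3778) = (54*(-72) - 4740)*(-4*(-62) - 452/3778) = (-3888 - 4740)*(248 - 452*1/3778) = -8628*(248 - 226/1889) = -8628*468246/1889 = -4040026488/1889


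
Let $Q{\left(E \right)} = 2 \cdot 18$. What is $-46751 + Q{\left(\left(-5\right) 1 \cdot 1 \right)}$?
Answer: $-46715$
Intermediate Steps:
$Q{\left(E \right)} = 36$
$-46751 + Q{\left(\left(-5\right) 1 \cdot 1 \right)} = -46751 + 36 = -46715$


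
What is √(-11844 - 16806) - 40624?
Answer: -40624 + 5*I*√1146 ≈ -40624.0 + 169.26*I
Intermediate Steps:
√(-11844 - 16806) - 40624 = √(-28650) - 40624 = 5*I*√1146 - 40624 = -40624 + 5*I*√1146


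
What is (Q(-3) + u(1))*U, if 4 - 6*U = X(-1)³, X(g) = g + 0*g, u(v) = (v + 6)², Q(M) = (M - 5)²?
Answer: 565/6 ≈ 94.167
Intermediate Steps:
Q(M) = (-5 + M)²
u(v) = (6 + v)²
X(g) = g (X(g) = g + 0 = g)
U = ⅚ (U = ⅔ - ⅙*(-1)³ = ⅔ - ⅙*(-1) = ⅔ + ⅙ = ⅚ ≈ 0.83333)
(Q(-3) + u(1))*U = ((-5 - 3)² + (6 + 1)²)*(⅚) = ((-8)² + 7²)*(⅚) = (64 + 49)*(⅚) = 113*(⅚) = 565/6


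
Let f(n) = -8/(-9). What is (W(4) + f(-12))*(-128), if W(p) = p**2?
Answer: -19456/9 ≈ -2161.8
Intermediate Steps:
f(n) = 8/9 (f(n) = -8*(-1/9) = 8/9)
(W(4) + f(-12))*(-128) = (4**2 + 8/9)*(-128) = (16 + 8/9)*(-128) = (152/9)*(-128) = -19456/9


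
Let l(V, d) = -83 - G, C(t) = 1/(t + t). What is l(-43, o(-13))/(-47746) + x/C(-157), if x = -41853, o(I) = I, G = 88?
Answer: 627470388303/47746 ≈ 1.3142e+7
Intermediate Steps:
C(t) = 1/(2*t)
l(V, d) = -171 (l(V, d) = -83 - 1*88 = -83 - 88 = -171)
l(-43, o(-13))/(-47746) + x/C(-157) = -171/(-47746) - 41853/((½)/(-157)) = -171*(-1/47746) - 41853/((½)*(-1/157)) = 171/47746 - 41853/(-1/314) = 171/47746 - 41853*(-314) = 171/47746 + 13141842 = 627470388303/47746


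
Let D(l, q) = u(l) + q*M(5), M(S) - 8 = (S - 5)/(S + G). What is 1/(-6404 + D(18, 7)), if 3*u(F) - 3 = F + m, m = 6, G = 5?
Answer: -1/6339 ≈ -0.00015775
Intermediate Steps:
u(F) = 3 + F/3 (u(F) = 1 + (F + 6)/3 = 1 + (6 + F)/3 = 1 + (2 + F/3) = 3 + F/3)
M(S) = 8 + (-5 + S)/(5 + S) (M(S) = 8 + (S - 5)/(S + 5) = 8 + (-5 + S)/(5 + S))
D(l, q) = 3 + 8*q + l/3 (D(l, q) = (3 + l/3) + q*((35 + 9*5)/(5 + 5)) = (3 + l/3) + q*((35 + 45)/10) = (3 + l/3) + q*((1/10)*80) = (3 + l/3) + q*8 = (3 + l/3) + 8*q = 3 + 8*q + l/3)
1/(-6404 + D(18, 7)) = 1/(-6404 + (3 + 8*7 + (1/3)*18)) = 1/(-6404 + (3 + 56 + 6)) = 1/(-6404 + 65) = 1/(-6339) = -1/6339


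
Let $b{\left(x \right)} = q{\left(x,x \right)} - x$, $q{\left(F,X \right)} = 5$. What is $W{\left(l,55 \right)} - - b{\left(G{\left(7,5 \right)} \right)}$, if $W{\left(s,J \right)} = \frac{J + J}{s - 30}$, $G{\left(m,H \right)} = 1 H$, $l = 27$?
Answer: $- \frac{110}{3} \approx -36.667$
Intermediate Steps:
$G{\left(m,H \right)} = H$
$W{\left(s,J \right)} = \frac{2 J}{-30 + s}$
$b{\left(x \right)} = 5 - x$
$W{\left(l,55 \right)} - - b{\left(G{\left(7,5 \right)} \right)} = 2 \cdot 55 \frac{1}{-30 + 27} - - (5 - 5) = 2 \cdot 55 \frac{1}{-3} - - (5 - 5) = 2 \cdot 55 \left(- \frac{1}{3}\right) - \left(-1\right) 0 = - \frac{110}{3} - 0 = - \frac{110}{3} + 0 = - \frac{110}{3}$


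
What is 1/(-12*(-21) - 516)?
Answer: -1/264 ≈ -0.0037879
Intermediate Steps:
1/(-12*(-21) - 516) = 1/(252 - 516) = 1/(-264) = -1/264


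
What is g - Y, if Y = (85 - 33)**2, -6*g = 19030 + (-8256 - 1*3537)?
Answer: -23461/6 ≈ -3910.2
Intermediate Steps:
g = -7237/6 (g = -(19030 + (-8256 - 1*3537))/6 = -(19030 + (-8256 - 3537))/6 = -(19030 - 11793)/6 = -1/6*7237 = -7237/6 ≈ -1206.2)
Y = 2704 (Y = 52**2 = 2704)
g - Y = -7237/6 - 1*2704 = -7237/6 - 2704 = -23461/6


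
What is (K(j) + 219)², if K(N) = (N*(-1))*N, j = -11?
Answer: 9604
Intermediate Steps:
K(N) = -N² (K(N) = (-N)*N = -N²)
(K(j) + 219)² = (-1*(-11)² + 219)² = (-1*121 + 219)² = (-121 + 219)² = 98² = 9604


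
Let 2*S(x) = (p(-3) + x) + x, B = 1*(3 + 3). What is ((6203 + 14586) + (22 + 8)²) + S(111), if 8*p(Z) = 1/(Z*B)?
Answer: 6278399/288 ≈ 21800.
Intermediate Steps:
B = 6 (B = 1*6 = 6)
p(Z) = 1/(48*Z) (p(Z) = 1/(8*((Z*6))) = 1/(8*((6*Z))) = (1/(6*Z))/8 = 1/(48*Z))
S(x) = -1/288 + x (S(x) = (((1/48)/(-3) + x) + x)/2 = (((1/48)*(-⅓) + x) + x)/2 = ((-1/144 + x) + x)/2 = (-1/144 + 2*x)/2 = -1/288 + x)
((6203 + 14586) + (22 + 8)²) + S(111) = ((6203 + 14586) + (22 + 8)²) + (-1/288 + 111) = (20789 + 30²) + 31967/288 = (20789 + 900) + 31967/288 = 21689 + 31967/288 = 6278399/288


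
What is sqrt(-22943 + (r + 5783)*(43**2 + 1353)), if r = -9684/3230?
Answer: sqrt(48212055688515)/1615 ≈ 4299.4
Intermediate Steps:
r = -4842/1615 (r = -9684*1/3230 = -4842/1615 ≈ -2.9981)
sqrt(-22943 + (r + 5783)*(43**2 + 1353)) = sqrt(-22943 + (-4842/1615 + 5783)*(43**2 + 1353)) = sqrt(-22943 + 9334703*(1849 + 1353)/1615) = sqrt(-22943 + (9334703/1615)*3202) = sqrt(-22943 + 29889719006/1615) = sqrt(29852666061/1615) = sqrt(48212055688515)/1615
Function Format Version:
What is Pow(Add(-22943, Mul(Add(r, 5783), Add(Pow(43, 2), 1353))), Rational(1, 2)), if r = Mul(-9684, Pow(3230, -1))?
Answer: Mul(Rational(1, 1615), Pow(48212055688515, Rational(1, 2))) ≈ 4299.4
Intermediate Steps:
r = Rational(-4842, 1615) (r = Mul(-9684, Rational(1, 3230)) = Rational(-4842, 1615) ≈ -2.9981)
Pow(Add(-22943, Mul(Add(r, 5783), Add(Pow(43, 2), 1353))), Rational(1, 2)) = Pow(Add(-22943, Mul(Add(Rational(-4842, 1615), 5783), Add(Pow(43, 2), 1353))), Rational(1, 2)) = Pow(Add(-22943, Mul(Rational(9334703, 1615), Add(1849, 1353))), Rational(1, 2)) = Pow(Add(-22943, Mul(Rational(9334703, 1615), 3202)), Rational(1, 2)) = Pow(Add(-22943, Rational(29889719006, 1615)), Rational(1, 2)) = Pow(Rational(29852666061, 1615), Rational(1, 2)) = Mul(Rational(1, 1615), Pow(48212055688515, Rational(1, 2)))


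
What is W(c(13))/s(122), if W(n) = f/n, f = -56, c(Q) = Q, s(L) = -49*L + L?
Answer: 7/9516 ≈ 0.00073560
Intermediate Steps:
s(L) = -48*L
W(n) = -56/n
W(c(13))/s(122) = (-56/13)/((-48*122)) = -56*1/13/(-5856) = -56/13*(-1/5856) = 7/9516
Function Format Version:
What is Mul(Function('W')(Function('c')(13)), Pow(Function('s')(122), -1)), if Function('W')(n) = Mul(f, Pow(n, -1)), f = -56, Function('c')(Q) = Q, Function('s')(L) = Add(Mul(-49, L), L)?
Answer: Rational(7, 9516) ≈ 0.00073560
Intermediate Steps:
Function('s')(L) = Mul(-48, L)
Function('W')(n) = Mul(-56, Pow(n, -1))
Mul(Function('W')(Function('c')(13)), Pow(Function('s')(122), -1)) = Mul(Mul(-56, Pow(13, -1)), Pow(Mul(-48, 122), -1)) = Mul(Mul(-56, Rational(1, 13)), Pow(-5856, -1)) = Mul(Rational(-56, 13), Rational(-1, 5856)) = Rational(7, 9516)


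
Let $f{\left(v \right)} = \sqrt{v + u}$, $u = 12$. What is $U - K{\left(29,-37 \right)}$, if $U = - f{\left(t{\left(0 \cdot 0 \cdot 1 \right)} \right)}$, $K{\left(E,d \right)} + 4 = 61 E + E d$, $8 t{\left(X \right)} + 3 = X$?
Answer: $-692 - \frac{\sqrt{186}}{4} \approx -695.41$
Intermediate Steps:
$t{\left(X \right)} = - \frac{3}{8} + \frac{X}{8}$
$f{\left(v \right)} = \sqrt{12 + v}$ ($f{\left(v \right)} = \sqrt{v + 12} = \sqrt{12 + v}$)
$K{\left(E,d \right)} = -4 + 61 E + E d$ ($K{\left(E,d \right)} = -4 + \left(61 E + E d\right) = -4 + 61 E + E d$)
$U = - \frac{\sqrt{186}}{4}$ ($U = - \sqrt{12 - \left(\frac{3}{8} - \frac{0 \cdot 0 \cdot 1}{8}\right)} = - \sqrt{12 - \left(\frac{3}{8} - \frac{0 \cdot 1}{8}\right)} = - \sqrt{12 + \left(- \frac{3}{8} + \frac{1}{8} \cdot 0\right)} = - \sqrt{12 + \left(- \frac{3}{8} + 0\right)} = - \sqrt{12 - \frac{3}{8}} = - \sqrt{\frac{93}{8}} = - \frac{\sqrt{186}}{4} \approx -3.4095$)
$U - K{\left(29,-37 \right)} = - \frac{\sqrt{186}}{4} - \left(-4 + 61 \cdot 29 + 29 \left(-37\right)\right) = - \frac{\sqrt{186}}{4} - \left(-4 + 1769 - 1073\right) = - \frac{\sqrt{186}}{4} - 692 = -692 - \frac{\sqrt{186}}{4}$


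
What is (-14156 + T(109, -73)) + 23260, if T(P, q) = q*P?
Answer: 1147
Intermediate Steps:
T(P, q) = P*q
(-14156 + T(109, -73)) + 23260 = (-14156 + 109*(-73)) + 23260 = (-14156 - 7957) + 23260 = -22113 + 23260 = 1147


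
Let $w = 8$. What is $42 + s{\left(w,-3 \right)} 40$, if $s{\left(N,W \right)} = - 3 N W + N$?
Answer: $3242$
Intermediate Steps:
$s{\left(N,W \right)} = N - 3 N W$ ($s{\left(N,W \right)} = - 3 N W + N = N - 3 N W$)
$42 + s{\left(w,-3 \right)} 40 = 42 + 8 \left(1 - -9\right) 40 = 42 + 8 \left(1 + 9\right) 40 = 42 + 8 \cdot 10 \cdot 40 = 42 + 80 \cdot 40 = 42 + 3200 = 3242$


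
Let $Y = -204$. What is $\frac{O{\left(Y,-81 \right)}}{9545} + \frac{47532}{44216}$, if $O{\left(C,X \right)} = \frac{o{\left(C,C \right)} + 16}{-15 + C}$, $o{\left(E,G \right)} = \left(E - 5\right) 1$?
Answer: $\frac{24841821887}{23106784170} \approx 1.0751$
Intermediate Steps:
$o{\left(E,G \right)} = -5 + E$ ($o{\left(E,G \right)} = \left(-5 + E\right) 1 = -5 + E$)
$O{\left(C,X \right)} = \frac{11 + C}{-15 + C}$ ($O{\left(C,X \right)} = \frac{\left(-5 + C\right) + 16}{-15 + C} = \frac{11 + C}{-15 + C}$)
$\frac{O{\left(Y,-81 \right)}}{9545} + \frac{47532}{44216} = \frac{\frac{1}{-15 - 204} \left(11 - 204\right)}{9545} + \frac{47532}{44216} = \frac{1}{-219} \left(-193\right) \frac{1}{9545} + 47532 \cdot \frac{1}{44216} = \left(- \frac{1}{219}\right) \left(-193\right) \frac{1}{9545} + \frac{11883}{11054} = \frac{193}{219} \cdot \frac{1}{9545} + \frac{11883}{11054} = \frac{193}{2090355} + \frac{11883}{11054} = \frac{24841821887}{23106784170}$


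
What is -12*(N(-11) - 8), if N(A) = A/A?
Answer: 84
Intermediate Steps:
N(A) = 1
-12*(N(-11) - 8) = -12*(1 - 8) = -12*(-7) = 84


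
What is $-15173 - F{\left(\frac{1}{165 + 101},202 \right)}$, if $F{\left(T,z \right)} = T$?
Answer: $- \frac{4036019}{266} \approx -15173.0$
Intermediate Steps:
$-15173 - F{\left(\frac{1}{165 + 101},202 \right)} = -15173 - \frac{1}{165 + 101} = -15173 - \frac{1}{266} = - \frac{4036019}{266}$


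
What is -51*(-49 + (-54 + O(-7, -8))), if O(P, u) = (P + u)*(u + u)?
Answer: -6987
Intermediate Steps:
O(P, u) = 2*u*(P + u) (O(P, u) = (P + u)*(2*u) = 2*u*(P + u))
-51*(-49 + (-54 + O(-7, -8))) = -51*(-49 + (-54 + 2*(-8)*(-7 - 8))) = -51*(-49 + (-54 + 2*(-8)*(-15))) = -51*(-49 + (-54 + 240)) = -51*(-49 + 186) = -51*137 = -6987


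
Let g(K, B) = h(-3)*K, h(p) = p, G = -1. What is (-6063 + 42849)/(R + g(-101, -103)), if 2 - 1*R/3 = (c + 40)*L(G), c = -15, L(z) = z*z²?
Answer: 6131/64 ≈ 95.797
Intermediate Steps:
L(z) = z³
R = 81 (R = 6 - 3*(-15 + 40)*(-1)³ = 6 - 75*(-1) = 6 - 3*(-25) = 6 + 75 = 81)
g(K, B) = -3*K
(-6063 + 42849)/(R + g(-101, -103)) = (-6063 + 42849)/(81 - 3*(-101)) = 36786/(81 + 303) = 36786/384 = 36786*(1/384) = 6131/64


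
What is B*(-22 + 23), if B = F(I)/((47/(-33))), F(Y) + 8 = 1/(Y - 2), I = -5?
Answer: 1881/329 ≈ 5.7173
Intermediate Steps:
F(Y) = -8 + 1/(-2 + Y) (F(Y) = -8 + 1/(Y - 2) = -8 + 1/(-2 + Y))
B = 1881/329 (B = ((17 - 8*(-5))/(-2 - 5))/((47/(-33))) = ((17 + 40)/(-7))/((47*(-1/33))) = (-⅐*57)/(-47/33) = -57/7*(-33/47) = 1881/329 ≈ 5.7173)
B*(-22 + 23) = 1881*(-22 + 23)/329 = (1881/329)*1 = 1881/329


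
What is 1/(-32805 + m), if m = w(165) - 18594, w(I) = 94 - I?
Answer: -1/51470 ≈ -1.9429e-5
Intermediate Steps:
m = -18665 (m = (94 - 1*165) - 18594 = (94 - 165) - 18594 = -71 - 18594 = -18665)
1/(-32805 + m) = 1/(-32805 - 18665) = 1/(-51470) = -1/51470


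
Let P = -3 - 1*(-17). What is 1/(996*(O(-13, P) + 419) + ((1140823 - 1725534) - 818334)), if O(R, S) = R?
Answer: -1/998669 ≈ -1.0013e-6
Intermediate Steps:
P = 14 (P = -3 + 17 = 14)
1/(996*(O(-13, P) + 419) + ((1140823 - 1725534) - 818334)) = 1/(996*(-13 + 419) + ((1140823 - 1725534) - 818334)) = 1/(996*406 + (-584711 - 818334)) = 1/(404376 - 1403045) = 1/(-998669) = -1/998669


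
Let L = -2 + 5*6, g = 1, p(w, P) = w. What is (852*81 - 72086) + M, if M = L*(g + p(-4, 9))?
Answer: -3158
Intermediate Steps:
L = 28 (L = -2 + 30 = 28)
M = -84 (M = 28*(1 - 4) = 28*(-3) = -84)
(852*81 - 72086) + M = (852*81 - 72086) - 84 = (69012 - 72086) - 84 = -3074 - 84 = -3158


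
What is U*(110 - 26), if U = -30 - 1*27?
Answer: -4788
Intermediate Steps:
U = -57 (U = -30 - 27 = -57)
U*(110 - 26) = -57*(110 - 26) = -57*84 = -4788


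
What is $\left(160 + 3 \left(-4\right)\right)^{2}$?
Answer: $21904$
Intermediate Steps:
$\left(160 + 3 \left(-4\right)\right)^{2} = \left(160 - 12\right)^{2} = 148^{2} = 21904$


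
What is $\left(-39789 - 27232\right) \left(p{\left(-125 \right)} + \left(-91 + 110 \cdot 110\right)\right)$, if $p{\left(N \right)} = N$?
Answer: $-796477564$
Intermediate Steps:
$\left(-39789 - 27232\right) \left(p{\left(-125 \right)} + \left(-91 + 110 \cdot 110\right)\right) = \left(-39789 - 27232\right) \left(-125 + \left(-91 + 110 \cdot 110\right)\right) = \left(-39789 - 27232\right) \left(-125 + \left(-91 + 12100\right)\right) = \left(-39789 - 27232\right) \left(-125 + 12009\right) = \left(-67021\right) 11884 = -796477564$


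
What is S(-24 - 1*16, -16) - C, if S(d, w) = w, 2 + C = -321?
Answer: 307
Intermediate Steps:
C = -323 (C = -2 - 321 = -323)
S(-24 - 1*16, -16) - C = -16 - 1*(-323) = -16 + 323 = 307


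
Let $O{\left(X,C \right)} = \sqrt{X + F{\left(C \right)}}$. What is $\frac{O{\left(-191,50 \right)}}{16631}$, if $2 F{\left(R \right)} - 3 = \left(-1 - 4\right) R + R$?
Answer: $\frac{i \sqrt{1158}}{33262} \approx 0.0010231 i$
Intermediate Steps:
$F{\left(R \right)} = \frac{3}{2} - 2 R$ ($F{\left(R \right)} = \frac{3}{2} + \frac{\left(-1 - 4\right) R + R}{2} = \frac{3}{2} + \frac{- 5 R + R}{2} = \frac{3}{2} + \frac{\left(-4\right) R}{2} = \frac{3}{2} - 2 R$)
$O{\left(X,C \right)} = \sqrt{\frac{3}{2} + X - 2 C}$ ($O{\left(X,C \right)} = \sqrt{X - \left(- \frac{3}{2} + 2 C\right)} = \sqrt{\frac{3}{2} + X - 2 C}$)
$\frac{O{\left(-191,50 \right)}}{16631} = \frac{\frac{1}{2} \sqrt{6 - 400 + 4 \left(-191\right)}}{16631} = \frac{\sqrt{6 - 400 - 764}}{2} \cdot \frac{1}{16631} = \frac{\sqrt{-1158}}{2} \cdot \frac{1}{16631} = \frac{i \sqrt{1158}}{2} \cdot \frac{1}{16631} = \frac{i \sqrt{1158}}{33262}$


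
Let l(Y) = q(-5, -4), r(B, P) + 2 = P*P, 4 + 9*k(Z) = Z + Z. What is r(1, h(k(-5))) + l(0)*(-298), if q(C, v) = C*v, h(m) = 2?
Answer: -5958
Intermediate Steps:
k(Z) = -4/9 + 2*Z/9 (k(Z) = -4/9 + (Z + Z)/9 = -4/9 + (2*Z)/9 = -4/9 + 2*Z/9)
r(B, P) = -2 + P² (r(B, P) = -2 + P*P = -2 + P²)
l(Y) = 20 (l(Y) = -5*(-4) = 20)
r(1, h(k(-5))) + l(0)*(-298) = (-2 + 2²) + 20*(-298) = (-2 + 4) - 5960 = 2 - 5960 = -5958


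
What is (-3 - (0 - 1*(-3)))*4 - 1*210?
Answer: -234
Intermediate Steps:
(-3 - (0 - 1*(-3)))*4 - 1*210 = (-3 - (0 + 3))*4 - 210 = (-3 - 1*3)*4 - 210 = (-3 - 3)*4 - 210 = -6*4 - 210 = -24 - 210 = -234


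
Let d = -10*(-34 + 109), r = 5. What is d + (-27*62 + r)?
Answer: -2419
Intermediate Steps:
d = -750 (d = -10*75 = -750)
d + (-27*62 + r) = -750 + (-27*62 + 5) = -750 + (-1674 + 5) = -750 - 1669 = -2419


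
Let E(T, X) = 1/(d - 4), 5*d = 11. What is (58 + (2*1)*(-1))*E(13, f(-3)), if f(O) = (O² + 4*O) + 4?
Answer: -280/9 ≈ -31.111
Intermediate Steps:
f(O) = 4 + O² + 4*O
d = 11/5 (d = (⅕)*11 = 11/5 ≈ 2.2000)
E(T, X) = -5/9 (E(T, X) = 1/(11/5 - 4) = 1/(-9/5) = -5/9)
(58 + (2*1)*(-1))*E(13, f(-3)) = (58 + (2*1)*(-1))*(-5/9) = (58 + 2*(-1))*(-5/9) = (58 - 2)*(-5/9) = 56*(-5/9) = -280/9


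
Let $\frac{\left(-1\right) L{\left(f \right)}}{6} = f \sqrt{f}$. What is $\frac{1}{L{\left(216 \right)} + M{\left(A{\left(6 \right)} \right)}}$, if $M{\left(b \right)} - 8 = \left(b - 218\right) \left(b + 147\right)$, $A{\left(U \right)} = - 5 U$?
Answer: $- \frac{1813}{29916688} + \frac{243 \sqrt{6}}{14958344} \approx -2.0809 \cdot 10^{-5}$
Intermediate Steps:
$L{\left(f \right)} = - 6 f^{\frac{3}{2}}$ ($L{\left(f \right)} = - 6 f \sqrt{f} = - 6 f^{\frac{3}{2}}$)
$M{\left(b \right)} = 8 + \left(-218 + b\right) \left(147 + b\right)$ ($M{\left(b \right)} = 8 + \left(b - 218\right) \left(b + 147\right) = 8 + \left(-218 + b\right) \left(147 + b\right)$)
$\frac{1}{L{\left(216 \right)} + M{\left(A{\left(6 \right)} \right)}} = \frac{1}{- 6 \cdot 216^{\frac{3}{2}} - \left(32038 - 900 + 71 \left(-5\right) 6\right)} = \frac{1}{- 6 \cdot 1296 \sqrt{6} - \left(29908 - 900\right)} = \frac{1}{- 7776 \sqrt{6} + \left(-32038 + 900 + 2130\right)} = \frac{1}{- 7776 \sqrt{6} - 29008} = \frac{1}{-29008 - 7776 \sqrt{6}}$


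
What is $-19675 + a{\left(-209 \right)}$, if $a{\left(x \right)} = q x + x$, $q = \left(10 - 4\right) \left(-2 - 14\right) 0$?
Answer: $-19884$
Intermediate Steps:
$q = 0$ ($q = 6 \left(-16\right) 0 = \left(-96\right) 0 = 0$)
$a{\left(x \right)} = x$ ($a{\left(x \right)} = 0 x + x = 0 + x = x$)
$-19675 + a{\left(-209 \right)} = -19675 - 209 = -19884$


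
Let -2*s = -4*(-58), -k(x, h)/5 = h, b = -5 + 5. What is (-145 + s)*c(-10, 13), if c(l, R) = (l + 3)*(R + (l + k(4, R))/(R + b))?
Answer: 171738/13 ≈ 13211.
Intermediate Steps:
b = 0
k(x, h) = -5*h
c(l, R) = (3 + l)*(R + (l - 5*R)/R) (c(l, R) = (l + 3)*(R + (l - 5*R)/(R + 0)) = (3 + l)*(R + (l - 5*R)/R))
s = -116 (s = -(-2)*(-58) = -1/2*232 = -116)
(-145 + s)*c(-10, 13) = (-145 - 116)*(-15 - 5*(-10) + 3*13 + 13*(-10) + (-10)**2/13 + 3*(-10)/13) = -261*(-15 + 50 + 39 - 130 + (1/13)*100 + 3*(-10)*(1/13)) = -261*(-15 + 50 + 39 - 130 + 100/13 - 30/13) = -261*(-658/13) = 171738/13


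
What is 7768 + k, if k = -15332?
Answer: -7564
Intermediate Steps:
7768 + k = 7768 - 15332 = -7564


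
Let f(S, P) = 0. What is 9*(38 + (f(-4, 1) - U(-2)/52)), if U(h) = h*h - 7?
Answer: 17811/52 ≈ 342.52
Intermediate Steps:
U(h) = -7 + h**2 (U(h) = h**2 - 7 = -7 + h**2)
9*(38 + (f(-4, 1) - U(-2)/52)) = 9*(38 + (0 - (-7 + (-2)**2)/52)) = 9*(38 + (0 - (-7 + 4)/52)) = 9*(38 + (0 - (-3)/52)) = 9*(38 + (0 - 1*(-3/52))) = 9*(38 + (0 + 3/52)) = 9*(38 + 3/52) = 9*(1979/52) = 17811/52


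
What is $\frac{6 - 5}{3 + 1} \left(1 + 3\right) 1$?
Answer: $1$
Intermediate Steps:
$\frac{6 - 5}{3 + 1} \left(1 + 3\right) 1 = 1 \cdot \frac{1}{4} \cdot 4 \cdot 1 = \frac{1}{4} \cdot 4 \cdot 1 = 1 \cdot 1 = 1$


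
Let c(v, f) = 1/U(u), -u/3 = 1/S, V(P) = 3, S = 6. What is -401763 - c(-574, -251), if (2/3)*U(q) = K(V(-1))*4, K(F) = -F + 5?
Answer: -4821157/12 ≈ -4.0176e+5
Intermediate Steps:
u = -½ (u = -3/6 = -3*⅙ = -½ ≈ -0.50000)
K(F) = 5 - F
U(q) = 12 (U(q) = 3*((5 - 1*3)*4)/2 = 3*((5 - 3)*4)/2 = 3*(2*4)/2 = (3/2)*8 = 12)
c(v, f) = 1/12
-401763 - c(-574, -251) = -401763 - 1*1/12 = -401763 - 1/12 = -4821157/12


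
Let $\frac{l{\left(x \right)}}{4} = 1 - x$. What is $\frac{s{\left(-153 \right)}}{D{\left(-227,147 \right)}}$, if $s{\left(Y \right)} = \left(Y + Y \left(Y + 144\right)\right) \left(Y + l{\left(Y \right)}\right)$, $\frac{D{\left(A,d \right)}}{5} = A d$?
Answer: $- \frac{188904}{55615} \approx -3.3966$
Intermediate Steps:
$l{\left(x \right)} = 4 - 4 x$ ($l{\left(x \right)} = 4 \left(1 - x\right) = 4 - 4 x$)
$D{\left(A,d \right)} = 5 A d$
$s{\left(Y \right)} = \left(4 - 3 Y\right) \left(Y + Y \left(144 + Y\right)\right)$ ($s{\left(Y \right)} = \left(Y + Y \left(Y + 144\right)\right) \left(Y - \left(-4 + 4 Y\right)\right) = \left(Y + Y \left(144 + Y\right)\right) \left(4 - 3 Y\right) = \left(4 - 3 Y\right) \left(Y + Y \left(144 + Y\right)\right)$)
$\frac{s{\left(-153 \right)}}{D{\left(-227,147 \right)}} = \frac{\left(-153\right) \left(580 - -65943 - 3 \left(-153\right)^{2}\right)}{5 \left(-227\right) 147} = \frac{\left(-153\right) \left(580 + 65943 - 70227\right)}{-166845} = - 153 \left(580 + 65943 - 70227\right) \left(- \frac{1}{166845}\right) = \left(-153\right) \left(-3704\right) \left(- \frac{1}{166845}\right) = 566712 \left(- \frac{1}{166845}\right) = - \frac{188904}{55615}$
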